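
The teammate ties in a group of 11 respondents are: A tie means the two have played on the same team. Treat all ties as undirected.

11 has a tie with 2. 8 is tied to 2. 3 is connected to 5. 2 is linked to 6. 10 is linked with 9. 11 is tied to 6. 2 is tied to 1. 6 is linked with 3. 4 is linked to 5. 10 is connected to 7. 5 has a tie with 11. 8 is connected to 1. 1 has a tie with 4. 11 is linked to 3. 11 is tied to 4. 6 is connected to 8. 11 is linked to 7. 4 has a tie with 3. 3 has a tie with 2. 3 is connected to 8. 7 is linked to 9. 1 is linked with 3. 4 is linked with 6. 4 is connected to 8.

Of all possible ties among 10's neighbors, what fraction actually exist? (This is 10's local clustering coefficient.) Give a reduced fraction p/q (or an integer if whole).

1

10's neighbors: 7 and 9 (k = 2).
Possible neighbor pairs: C(2,2) = 1. Edges among them: 7–9 → e = 1.
Clustering(10) = 1/1.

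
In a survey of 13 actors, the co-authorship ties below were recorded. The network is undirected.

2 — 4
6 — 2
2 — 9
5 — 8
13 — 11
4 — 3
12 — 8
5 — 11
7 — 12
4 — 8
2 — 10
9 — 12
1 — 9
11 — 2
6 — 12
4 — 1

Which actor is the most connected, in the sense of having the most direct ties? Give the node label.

2

Degrees — 1:2, 2:5, 3:1, 4:4, 5:2, 6:2, 7:1, 8:3, 9:3, 10:1, 11:3, 12:4, 13:1.
The maximum is 5, attained only by 2.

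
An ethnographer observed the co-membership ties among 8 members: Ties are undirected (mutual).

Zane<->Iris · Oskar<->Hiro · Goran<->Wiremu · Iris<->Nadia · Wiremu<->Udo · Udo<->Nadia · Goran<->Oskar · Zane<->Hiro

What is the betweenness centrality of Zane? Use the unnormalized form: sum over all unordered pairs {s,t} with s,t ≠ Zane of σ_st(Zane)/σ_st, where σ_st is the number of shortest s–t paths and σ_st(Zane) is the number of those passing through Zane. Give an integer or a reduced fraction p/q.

Pairs whose geodesics pass through Zane — Hiro–Udo: 1/2; Hiro–Nadia: 1; Hiro–Iris: 1; Oskar–Nadia: 1/2; Oskar–Iris: 1; Goran–Iris: 1/2.
All other pairs contribute 0.
Summing the contributions gives betweenness(Zane) = 9/2.

9/2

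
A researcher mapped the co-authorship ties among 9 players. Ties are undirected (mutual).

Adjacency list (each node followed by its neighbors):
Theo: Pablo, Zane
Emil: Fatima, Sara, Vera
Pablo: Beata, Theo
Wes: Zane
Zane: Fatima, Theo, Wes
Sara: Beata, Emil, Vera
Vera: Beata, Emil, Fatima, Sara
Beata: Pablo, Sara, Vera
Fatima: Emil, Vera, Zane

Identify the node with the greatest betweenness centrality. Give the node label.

Zane

Unnormalized betweenness of each node: Beata:5, Emil:3/2, Fatima:17/2, Pablo:7/2, Sara:1, Theo:7/2, Vera:5, Wes:0, Zane:10.
Zane has the largest value, 10, making it the main broker — the node through which the most shortest paths run.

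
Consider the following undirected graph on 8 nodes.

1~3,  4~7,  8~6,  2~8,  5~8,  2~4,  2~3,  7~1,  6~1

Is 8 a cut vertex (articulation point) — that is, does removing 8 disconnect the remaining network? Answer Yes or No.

Yes

Removing 8 leaves {5} with no path to {1, 2, 3, 4, 6, and 7}, so the network splits into 2 components. 8 is a cut vertex.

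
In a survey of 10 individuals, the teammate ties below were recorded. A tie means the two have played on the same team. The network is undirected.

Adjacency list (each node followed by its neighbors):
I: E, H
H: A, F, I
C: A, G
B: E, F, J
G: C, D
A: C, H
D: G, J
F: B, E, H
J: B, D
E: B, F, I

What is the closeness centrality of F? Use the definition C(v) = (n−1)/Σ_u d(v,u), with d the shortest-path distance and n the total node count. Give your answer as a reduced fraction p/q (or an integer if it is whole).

9/19

Distances from F: A:2, B:1, C:3, D:3, E:1, G:4, H:1, I:2, J:2. Sum = 19.
n = 10, so closeness = 9/19.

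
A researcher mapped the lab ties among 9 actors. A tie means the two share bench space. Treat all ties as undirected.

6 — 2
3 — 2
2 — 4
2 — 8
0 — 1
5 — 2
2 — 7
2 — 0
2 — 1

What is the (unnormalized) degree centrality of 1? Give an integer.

1 is directly tied to 0 and 2. That is 2 neighbors, so the degree of 1 is 2.

2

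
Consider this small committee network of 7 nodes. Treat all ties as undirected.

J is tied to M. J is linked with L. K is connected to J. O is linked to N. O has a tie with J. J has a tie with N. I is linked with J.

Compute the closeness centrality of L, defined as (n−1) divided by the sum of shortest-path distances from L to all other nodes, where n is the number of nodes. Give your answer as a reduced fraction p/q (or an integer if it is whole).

Distances from L: I:2, J:1, K:2, M:2, N:2, O:2. Sum = 11.
n = 7, so closeness = 6/11.

6/11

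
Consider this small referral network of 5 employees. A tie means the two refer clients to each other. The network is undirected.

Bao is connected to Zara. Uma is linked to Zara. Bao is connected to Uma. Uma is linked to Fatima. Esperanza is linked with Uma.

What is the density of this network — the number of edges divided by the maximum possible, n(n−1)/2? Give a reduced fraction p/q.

1/2

There are 5 edges and 5 nodes, so the maximum possible is C(5,2) = 10.
Density = 5/10 = 1/2.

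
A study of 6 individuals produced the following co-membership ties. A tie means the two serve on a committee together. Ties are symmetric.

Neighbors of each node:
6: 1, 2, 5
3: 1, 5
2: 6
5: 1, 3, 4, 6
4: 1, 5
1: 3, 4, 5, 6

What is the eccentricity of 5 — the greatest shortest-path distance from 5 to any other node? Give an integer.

2

Distances from 5: 1:1, 2:2, 3:1, 4:1, 6:1.
The largest is 2 (to 2), so the eccentricity of 5 is 2.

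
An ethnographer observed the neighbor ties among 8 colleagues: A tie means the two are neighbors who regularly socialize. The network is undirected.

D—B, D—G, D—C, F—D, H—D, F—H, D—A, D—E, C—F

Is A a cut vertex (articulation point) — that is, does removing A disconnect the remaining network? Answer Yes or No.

No

Even without A, every remaining node can still reach every other (the residual graph is connected), so A is not a cut vertex.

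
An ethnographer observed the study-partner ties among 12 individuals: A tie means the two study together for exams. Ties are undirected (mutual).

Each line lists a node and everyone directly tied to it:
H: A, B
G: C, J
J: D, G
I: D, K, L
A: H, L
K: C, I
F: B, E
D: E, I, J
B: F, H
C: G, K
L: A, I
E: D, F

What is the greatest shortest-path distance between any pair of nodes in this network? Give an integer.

6

Eccentricity of each node (its greatest distance to any other): A:5, B:6, C:6, D:4, E:4, F:5, G:6, H:6, I:4, J:5, K:5, L:4.
The maximum eccentricity is 6, realized for instance by the pair B–C via B – F – E – D – I – K – C. So the diameter is 6.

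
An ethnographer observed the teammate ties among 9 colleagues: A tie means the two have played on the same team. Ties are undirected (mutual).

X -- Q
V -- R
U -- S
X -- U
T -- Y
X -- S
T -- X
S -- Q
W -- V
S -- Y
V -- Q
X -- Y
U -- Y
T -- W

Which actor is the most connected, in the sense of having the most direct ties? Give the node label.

X

Degrees — Q:3, R:1, S:4, T:3, U:3, V:3, W:2, X:5, Y:4.
The maximum is 5, attained only by X.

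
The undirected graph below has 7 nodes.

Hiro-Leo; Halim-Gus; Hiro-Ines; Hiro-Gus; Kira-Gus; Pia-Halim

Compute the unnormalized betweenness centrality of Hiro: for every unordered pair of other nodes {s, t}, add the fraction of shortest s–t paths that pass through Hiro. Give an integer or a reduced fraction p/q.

Pairs whose geodesics pass through Hiro — Halim–Ines: 1; Halim–Leo: 1; Gus–Ines: 1; Gus–Leo: 1; Pia–Ines: 1; Pia–Leo: 1; Ines–Leo: 1; Ines–Kira: 1; Leo–Kira: 1.
All other pairs contribute 0.
Summing the contributions gives betweenness(Hiro) = 9.

9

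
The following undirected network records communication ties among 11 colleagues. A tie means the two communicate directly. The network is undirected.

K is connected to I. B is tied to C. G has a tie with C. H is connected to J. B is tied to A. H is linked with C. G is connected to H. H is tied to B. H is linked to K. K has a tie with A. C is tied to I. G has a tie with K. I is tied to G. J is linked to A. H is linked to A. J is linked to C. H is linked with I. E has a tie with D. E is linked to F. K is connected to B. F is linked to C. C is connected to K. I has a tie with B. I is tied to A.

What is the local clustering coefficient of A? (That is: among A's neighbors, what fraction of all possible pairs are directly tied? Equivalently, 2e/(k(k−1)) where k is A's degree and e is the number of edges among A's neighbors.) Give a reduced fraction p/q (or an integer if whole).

7/10

A's neighbors: B, H, I, J, and K (k = 5).
Possible neighbor pairs: C(5,2) = 10. Edges among them: B–H, B–I, B–K, H–I, H–J, H–K, I–K → e = 7.
Clustering(A) = 7/10.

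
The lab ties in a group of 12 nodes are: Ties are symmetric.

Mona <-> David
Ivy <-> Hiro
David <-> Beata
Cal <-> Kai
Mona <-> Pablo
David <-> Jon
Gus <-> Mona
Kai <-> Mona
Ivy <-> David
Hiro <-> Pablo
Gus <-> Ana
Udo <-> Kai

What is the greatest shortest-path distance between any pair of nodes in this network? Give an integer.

4

Eccentricity of each node (its greatest distance to any other): Ana:4, Beata:4, Cal:4, David:3, Gus:3, Hiro:4, Ivy:4, Jon:4, Kai:3, Mona:2, Pablo:3, Udo:4.
The maximum eccentricity is 4, realized for instance by the pair Jon–Ana via Jon – David – Mona – Gus – Ana. So the diameter is 4.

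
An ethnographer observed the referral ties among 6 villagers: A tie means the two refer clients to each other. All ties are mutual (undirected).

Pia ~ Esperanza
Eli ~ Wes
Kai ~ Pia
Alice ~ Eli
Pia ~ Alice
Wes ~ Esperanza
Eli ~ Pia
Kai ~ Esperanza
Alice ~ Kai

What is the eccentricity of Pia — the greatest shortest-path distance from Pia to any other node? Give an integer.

Distances from Pia: Alice:1, Eli:1, Esperanza:1, Kai:1, Wes:2.
The largest is 2 (to Wes), so the eccentricity of Pia is 2.

2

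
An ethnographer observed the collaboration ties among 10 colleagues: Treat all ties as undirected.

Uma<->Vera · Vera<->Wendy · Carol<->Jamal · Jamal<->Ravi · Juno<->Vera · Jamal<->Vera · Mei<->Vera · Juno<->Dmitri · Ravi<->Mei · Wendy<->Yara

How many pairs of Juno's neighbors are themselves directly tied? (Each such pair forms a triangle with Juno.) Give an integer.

Juno's neighbors are Dmitri and Vera, but none of them are tied to each other, so no triangle contains Juno.

0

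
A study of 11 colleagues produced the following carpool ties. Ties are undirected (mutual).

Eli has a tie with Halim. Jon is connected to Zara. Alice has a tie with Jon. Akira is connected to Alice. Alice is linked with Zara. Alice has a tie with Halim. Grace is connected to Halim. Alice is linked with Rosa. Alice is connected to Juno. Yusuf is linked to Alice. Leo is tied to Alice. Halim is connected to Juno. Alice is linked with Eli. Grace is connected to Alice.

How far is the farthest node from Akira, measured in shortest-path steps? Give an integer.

2

Distances from Akira: Alice:1, Eli:2, Grace:2, Halim:2, Jon:2, Juno:2, Leo:2, Rosa:2, Yusuf:2, Zara:2.
The largest is 2 (to Leo, Halim, Rosa, Juno, Zara, Eli, Grace, Jon, and Yusuf), so the eccentricity of Akira is 2.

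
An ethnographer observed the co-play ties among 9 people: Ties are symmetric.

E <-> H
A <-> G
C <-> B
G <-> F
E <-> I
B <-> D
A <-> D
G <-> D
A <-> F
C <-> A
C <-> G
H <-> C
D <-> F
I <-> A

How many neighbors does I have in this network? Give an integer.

I is directly tied to A and E. That is 2 neighbors, so the degree of I is 2.

2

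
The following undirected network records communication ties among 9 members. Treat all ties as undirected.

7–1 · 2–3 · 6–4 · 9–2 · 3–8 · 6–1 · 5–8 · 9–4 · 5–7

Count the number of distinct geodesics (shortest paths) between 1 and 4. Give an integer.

1

The shortest distance is 2, and the only length-2 path is 1–6–4. So there is exactly 1 shortest path.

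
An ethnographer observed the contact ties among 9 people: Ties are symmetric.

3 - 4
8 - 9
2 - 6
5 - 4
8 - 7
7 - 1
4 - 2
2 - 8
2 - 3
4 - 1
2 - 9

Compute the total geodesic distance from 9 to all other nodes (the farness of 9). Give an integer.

Distances from 9: 1:3, 2:1, 3:2, 4:2, 5:3, 6:2, 7:2, 8:1.
Sum = 3 + 1 + 2 + 2 + 3 + 2 + 2 + 1 = 16.

16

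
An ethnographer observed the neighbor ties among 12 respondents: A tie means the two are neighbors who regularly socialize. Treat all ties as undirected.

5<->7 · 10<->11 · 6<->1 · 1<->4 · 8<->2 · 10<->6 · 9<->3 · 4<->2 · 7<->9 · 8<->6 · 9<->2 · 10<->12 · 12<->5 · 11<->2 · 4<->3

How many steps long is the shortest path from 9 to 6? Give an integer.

3

One shortest route is 9 – 2 – 8 – 6, which uses 3 edges, and at distance 2 from 9 we only reach {4, 5, 8, 11}, which does not include 6. So d(9,6) = 3.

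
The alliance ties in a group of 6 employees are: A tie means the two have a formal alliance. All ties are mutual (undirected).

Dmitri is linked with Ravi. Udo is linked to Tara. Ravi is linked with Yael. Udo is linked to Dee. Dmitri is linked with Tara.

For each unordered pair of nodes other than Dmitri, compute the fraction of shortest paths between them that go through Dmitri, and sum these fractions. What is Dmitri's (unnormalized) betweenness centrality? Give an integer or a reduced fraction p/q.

6

Pairs whose geodesics pass through Dmitri — Udo–Ravi: 1; Udo–Yael: 1; Tara–Ravi: 1; Tara–Yael: 1; Ravi–Dee: 1; Yael–Dee: 1.
All other pairs contribute 0.
Summing the contributions gives betweenness(Dmitri) = 6.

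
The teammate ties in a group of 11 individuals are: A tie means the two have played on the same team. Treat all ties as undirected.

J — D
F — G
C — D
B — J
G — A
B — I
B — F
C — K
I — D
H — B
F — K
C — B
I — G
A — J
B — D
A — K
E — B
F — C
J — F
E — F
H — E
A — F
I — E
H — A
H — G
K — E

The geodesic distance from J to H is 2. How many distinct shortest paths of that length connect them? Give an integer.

2

The shortest distance is 2. The length-2 paths are: J–B–H; J–A–H.
That gives 2 distinct shortest paths.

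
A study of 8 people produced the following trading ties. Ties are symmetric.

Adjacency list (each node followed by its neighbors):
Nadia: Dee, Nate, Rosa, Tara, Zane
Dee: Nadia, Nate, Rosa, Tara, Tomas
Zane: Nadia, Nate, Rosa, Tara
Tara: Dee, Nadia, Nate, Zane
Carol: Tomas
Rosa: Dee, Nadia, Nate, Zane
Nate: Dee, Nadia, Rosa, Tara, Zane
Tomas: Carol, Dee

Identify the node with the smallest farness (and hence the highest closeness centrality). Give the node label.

Farness (sum of distances to all others) for each node — Carol:19, Dee:9, Nadia:10, Nate:10, Rosa:11, Tara:11, Tomas:13, Zane:13.
The smallest farness is 9, for Dee, so Dee has the highest closeness.

Dee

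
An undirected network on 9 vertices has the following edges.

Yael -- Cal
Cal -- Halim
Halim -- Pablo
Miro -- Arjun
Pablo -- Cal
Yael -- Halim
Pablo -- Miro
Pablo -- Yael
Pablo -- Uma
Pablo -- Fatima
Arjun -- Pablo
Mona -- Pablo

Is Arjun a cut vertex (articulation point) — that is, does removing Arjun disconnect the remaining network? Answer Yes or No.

Even without Arjun, every remaining node can still reach every other (the residual graph is connected), so Arjun is not a cut vertex.

No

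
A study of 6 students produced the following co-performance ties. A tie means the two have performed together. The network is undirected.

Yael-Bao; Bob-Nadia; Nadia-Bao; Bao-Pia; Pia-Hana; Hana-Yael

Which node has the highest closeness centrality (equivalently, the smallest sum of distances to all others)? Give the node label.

Farness (sum of distances to all others) for each node — Bao:7, Bob:13, Hana:11, Nadia:9, Pia:9, Yael:9.
The smallest farness is 7, for Bao, so Bao has the highest closeness.

Bao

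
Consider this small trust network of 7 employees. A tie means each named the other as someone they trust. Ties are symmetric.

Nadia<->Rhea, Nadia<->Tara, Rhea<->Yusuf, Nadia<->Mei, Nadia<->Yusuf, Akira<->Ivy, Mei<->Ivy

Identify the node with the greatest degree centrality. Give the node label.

Nadia

Degrees — Akira:1, Ivy:2, Mei:2, Nadia:4, Rhea:2, Tara:1, Yusuf:2.
The maximum is 4, attained only by Nadia.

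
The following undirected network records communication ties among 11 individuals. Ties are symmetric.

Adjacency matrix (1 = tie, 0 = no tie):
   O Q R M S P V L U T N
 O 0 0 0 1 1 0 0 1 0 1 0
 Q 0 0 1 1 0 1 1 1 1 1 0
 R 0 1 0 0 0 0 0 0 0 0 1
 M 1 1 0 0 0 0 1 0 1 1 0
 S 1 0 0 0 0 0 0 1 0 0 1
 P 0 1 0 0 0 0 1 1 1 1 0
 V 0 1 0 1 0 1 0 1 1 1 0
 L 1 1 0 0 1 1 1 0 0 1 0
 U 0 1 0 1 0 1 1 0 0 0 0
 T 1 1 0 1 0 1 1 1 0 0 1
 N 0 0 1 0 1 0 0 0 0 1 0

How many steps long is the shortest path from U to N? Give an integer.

3

One shortest route is U – Q – T – N, which uses 3 edges, and at distance 2 from U we only reach {L, O, R, T}, which does not include N. So d(U,N) = 3.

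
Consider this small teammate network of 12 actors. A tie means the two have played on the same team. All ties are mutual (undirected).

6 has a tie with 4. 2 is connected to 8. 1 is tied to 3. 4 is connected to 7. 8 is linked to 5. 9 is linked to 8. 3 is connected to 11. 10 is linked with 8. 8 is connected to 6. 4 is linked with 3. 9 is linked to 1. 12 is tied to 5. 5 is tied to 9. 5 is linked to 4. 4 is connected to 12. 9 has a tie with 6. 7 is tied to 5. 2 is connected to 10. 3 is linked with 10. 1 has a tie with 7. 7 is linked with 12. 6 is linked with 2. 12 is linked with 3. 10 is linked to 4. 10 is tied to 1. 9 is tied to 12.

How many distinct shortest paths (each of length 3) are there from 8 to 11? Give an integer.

1

The shortest distance is 3, and the only length-3 path is 8–10–3–11. So there is exactly 1 shortest path.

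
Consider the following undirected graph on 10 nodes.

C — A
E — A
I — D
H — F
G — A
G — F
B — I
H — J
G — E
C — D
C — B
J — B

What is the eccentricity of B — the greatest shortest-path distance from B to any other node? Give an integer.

3

Distances from B: A:2, C:1, D:2, E:3, F:3, G:3, H:2, I:1, J:1.
The largest is 3 (to F, E, and G), so the eccentricity of B is 3.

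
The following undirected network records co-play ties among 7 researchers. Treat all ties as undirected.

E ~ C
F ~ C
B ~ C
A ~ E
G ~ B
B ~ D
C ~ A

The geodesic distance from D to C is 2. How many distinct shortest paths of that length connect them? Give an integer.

1

The shortest distance is 2, and the only length-2 path is D–B–C. So there is exactly 1 shortest path.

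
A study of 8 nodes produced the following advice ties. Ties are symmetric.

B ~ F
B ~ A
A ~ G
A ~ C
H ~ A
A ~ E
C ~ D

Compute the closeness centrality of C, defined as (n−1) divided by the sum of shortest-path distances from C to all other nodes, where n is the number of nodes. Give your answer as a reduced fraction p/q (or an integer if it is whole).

Distances from C: A:1, B:2, D:1, E:2, F:3, G:2, H:2. Sum = 13.
n = 8, so closeness = 7/13.

7/13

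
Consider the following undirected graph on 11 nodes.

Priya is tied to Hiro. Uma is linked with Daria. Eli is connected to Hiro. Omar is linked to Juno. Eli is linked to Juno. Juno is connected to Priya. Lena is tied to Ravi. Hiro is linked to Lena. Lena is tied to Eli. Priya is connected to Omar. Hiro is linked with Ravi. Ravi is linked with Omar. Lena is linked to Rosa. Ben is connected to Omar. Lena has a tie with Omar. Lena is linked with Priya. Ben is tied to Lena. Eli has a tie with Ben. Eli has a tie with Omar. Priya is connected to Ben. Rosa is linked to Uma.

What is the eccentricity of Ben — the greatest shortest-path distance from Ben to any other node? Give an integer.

4

Distances from Ben: Daria:4, Eli:1, Hiro:2, Juno:2, Lena:1, Omar:1, Priya:1, Ravi:2, Rosa:2, Uma:3.
The largest is 4 (to Daria), so the eccentricity of Ben is 4.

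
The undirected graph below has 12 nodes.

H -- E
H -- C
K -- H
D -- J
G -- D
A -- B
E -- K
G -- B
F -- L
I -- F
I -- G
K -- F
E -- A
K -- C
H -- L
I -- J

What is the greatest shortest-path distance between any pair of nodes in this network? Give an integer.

5

Eccentricity of each node (its greatest distance to any other): A:4, B:4, C:5, D:5, E:4, F:3, G:4, H:5, I:3, J:4, K:4, L:4.
The maximum eccentricity is 5, realized for instance by the pair H–D via H – L – F – I – J – D. So the diameter is 5.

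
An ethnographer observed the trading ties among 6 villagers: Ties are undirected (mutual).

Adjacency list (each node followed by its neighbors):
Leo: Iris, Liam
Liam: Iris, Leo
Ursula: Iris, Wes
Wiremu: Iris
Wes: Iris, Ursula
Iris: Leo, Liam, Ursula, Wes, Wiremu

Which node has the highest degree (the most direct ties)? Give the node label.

Iris

Degrees — Iris:5, Leo:2, Liam:2, Ursula:2, Wes:2, Wiremu:1.
The maximum is 5, attained only by Iris.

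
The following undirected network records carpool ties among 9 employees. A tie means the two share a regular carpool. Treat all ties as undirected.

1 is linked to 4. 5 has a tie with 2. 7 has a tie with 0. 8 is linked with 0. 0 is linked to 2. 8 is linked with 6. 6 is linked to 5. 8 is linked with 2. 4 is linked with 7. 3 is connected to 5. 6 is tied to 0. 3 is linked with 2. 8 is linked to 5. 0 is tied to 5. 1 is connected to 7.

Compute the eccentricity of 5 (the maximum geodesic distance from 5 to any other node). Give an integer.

Distances from 5: 0:1, 1:3, 2:1, 3:1, 4:3, 6:1, 7:2, 8:1.
The largest is 3 (to 1 and 4), so the eccentricity of 5 is 3.

3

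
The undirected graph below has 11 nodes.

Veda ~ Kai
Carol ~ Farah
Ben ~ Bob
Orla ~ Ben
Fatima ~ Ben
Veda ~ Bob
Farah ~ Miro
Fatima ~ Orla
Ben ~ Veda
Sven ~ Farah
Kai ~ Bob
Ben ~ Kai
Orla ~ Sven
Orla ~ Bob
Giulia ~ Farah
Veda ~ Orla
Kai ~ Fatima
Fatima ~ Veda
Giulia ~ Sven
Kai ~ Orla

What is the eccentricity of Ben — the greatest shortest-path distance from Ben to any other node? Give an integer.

4

Distances from Ben: Bob:1, Carol:4, Farah:3, Fatima:1, Giulia:3, Kai:1, Miro:4, Orla:1, Sven:2, Veda:1.
The largest is 4 (to Miro and Carol), so the eccentricity of Ben is 4.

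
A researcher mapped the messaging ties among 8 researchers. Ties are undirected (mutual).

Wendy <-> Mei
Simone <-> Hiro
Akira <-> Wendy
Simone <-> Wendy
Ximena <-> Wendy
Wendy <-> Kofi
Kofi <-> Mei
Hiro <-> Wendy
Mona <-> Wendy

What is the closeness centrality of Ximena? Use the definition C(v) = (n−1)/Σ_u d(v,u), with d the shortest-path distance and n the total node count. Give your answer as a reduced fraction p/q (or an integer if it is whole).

7/13

Distances from Ximena: Akira:2, Hiro:2, Kofi:2, Mei:2, Mona:2, Simone:2, Wendy:1. Sum = 13.
n = 8, so closeness = 7/13.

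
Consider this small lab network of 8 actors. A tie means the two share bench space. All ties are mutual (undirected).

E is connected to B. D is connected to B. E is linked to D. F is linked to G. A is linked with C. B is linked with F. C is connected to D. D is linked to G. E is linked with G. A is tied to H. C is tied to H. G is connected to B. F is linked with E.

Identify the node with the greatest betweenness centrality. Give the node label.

D

Unnormalized betweenness of each node: A:0, B:4/3, C:10, D:12, E:4/3, F:0, G:4/3, H:0.
D has the largest value, 12, making it the main broker — the node through which the most shortest paths run.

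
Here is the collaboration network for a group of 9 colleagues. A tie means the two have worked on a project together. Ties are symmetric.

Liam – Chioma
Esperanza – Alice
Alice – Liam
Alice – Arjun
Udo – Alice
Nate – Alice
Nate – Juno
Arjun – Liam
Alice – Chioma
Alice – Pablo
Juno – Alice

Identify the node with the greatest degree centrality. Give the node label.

Degrees — Alice:8, Arjun:2, Chioma:2, Esperanza:1, Juno:2, Liam:3, Nate:2, Pablo:1, Udo:1.
The maximum is 8, attained only by Alice.

Alice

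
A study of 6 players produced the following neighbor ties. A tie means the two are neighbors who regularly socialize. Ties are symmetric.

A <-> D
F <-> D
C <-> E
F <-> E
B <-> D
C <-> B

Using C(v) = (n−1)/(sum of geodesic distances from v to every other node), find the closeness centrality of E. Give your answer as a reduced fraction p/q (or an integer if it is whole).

5/9

Distances from E: A:3, B:2, C:1, D:2, F:1. Sum = 9.
n = 6, so closeness = 5/9.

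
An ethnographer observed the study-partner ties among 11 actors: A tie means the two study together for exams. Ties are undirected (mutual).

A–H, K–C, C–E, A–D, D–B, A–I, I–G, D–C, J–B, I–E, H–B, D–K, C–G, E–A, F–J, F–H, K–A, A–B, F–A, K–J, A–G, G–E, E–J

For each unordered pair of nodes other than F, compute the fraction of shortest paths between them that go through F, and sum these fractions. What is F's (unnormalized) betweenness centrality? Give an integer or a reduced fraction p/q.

Pairs whose geodesics pass through F — J–A: 1/4; J–H: 1/2.
All other pairs contribute 0.
Summing the contributions gives betweenness(F) = 3/4.

3/4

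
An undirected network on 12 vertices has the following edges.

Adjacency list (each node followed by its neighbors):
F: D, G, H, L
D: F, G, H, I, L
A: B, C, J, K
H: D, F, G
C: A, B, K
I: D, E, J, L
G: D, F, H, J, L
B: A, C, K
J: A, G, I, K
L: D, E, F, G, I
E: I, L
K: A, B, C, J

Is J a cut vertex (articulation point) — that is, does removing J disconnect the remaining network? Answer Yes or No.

Yes

Removing J leaves {A, B, C, and K} with no path to {D, E, F, G, H, I, and L}, so the network splits into 2 components. J is a cut vertex.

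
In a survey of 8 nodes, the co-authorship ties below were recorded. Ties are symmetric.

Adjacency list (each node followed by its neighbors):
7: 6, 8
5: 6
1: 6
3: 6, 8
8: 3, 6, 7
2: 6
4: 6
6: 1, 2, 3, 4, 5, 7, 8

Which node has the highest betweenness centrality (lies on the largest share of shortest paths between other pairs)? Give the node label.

6

Unnormalized betweenness of each node: 1:0, 2:0, 3:0, 4:0, 5:0, 6:37/2, 7:0, 8:1/2.
6 has the largest value, 37/2, making it the main broker — the node through which the most shortest paths run.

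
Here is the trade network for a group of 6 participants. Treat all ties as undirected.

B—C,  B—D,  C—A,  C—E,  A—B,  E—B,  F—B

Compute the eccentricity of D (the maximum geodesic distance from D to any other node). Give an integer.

Distances from D: A:2, B:1, C:2, E:2, F:2.
The largest is 2 (to A, E, C, and F), so the eccentricity of D is 2.

2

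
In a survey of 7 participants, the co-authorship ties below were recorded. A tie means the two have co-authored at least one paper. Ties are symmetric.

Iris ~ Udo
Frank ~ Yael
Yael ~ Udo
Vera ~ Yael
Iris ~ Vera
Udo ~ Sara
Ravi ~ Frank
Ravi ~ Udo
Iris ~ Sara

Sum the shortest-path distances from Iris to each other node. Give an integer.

10

Distances from Iris: Frank:3, Ravi:2, Sara:1, Udo:1, Vera:1, Yael:2.
Sum = 3 + 2 + 1 + 1 + 1 + 2 = 10.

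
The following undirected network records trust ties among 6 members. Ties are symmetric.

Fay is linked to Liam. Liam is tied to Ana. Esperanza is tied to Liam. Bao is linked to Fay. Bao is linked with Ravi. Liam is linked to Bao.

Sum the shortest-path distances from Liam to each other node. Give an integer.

6

Distances from Liam: Ana:1, Bao:1, Esperanza:1, Fay:1, Ravi:2.
Sum = 1 + 1 + 1 + 1 + 2 = 6.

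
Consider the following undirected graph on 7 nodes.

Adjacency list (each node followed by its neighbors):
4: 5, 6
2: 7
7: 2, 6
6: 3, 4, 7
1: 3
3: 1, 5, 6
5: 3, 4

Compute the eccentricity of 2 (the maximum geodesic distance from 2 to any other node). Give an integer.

Distances from 2: 1:4, 3:3, 4:3, 5:4, 6:2, 7:1.
The largest is 4 (to 5 and 1), so the eccentricity of 2 is 4.

4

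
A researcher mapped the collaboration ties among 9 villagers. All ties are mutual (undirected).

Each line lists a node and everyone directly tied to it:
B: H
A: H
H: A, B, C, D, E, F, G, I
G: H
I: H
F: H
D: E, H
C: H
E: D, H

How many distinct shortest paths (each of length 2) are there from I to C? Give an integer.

1

The shortest distance is 2, and the only length-2 path is I–H–C. So there is exactly 1 shortest path.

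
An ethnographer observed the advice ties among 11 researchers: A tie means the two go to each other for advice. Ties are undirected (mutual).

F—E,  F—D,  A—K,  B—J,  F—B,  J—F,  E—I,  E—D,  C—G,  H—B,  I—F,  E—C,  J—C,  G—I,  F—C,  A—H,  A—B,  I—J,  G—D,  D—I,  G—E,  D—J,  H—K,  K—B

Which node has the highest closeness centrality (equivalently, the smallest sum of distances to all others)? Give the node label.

Farness (sum of distances to all others) for each node — A:23, B:16, C:19, D:18, E:18, F:14, G:23, H:23, I:18, J:15, K:23.
The smallest farness is 14, for F, so F has the highest closeness.

F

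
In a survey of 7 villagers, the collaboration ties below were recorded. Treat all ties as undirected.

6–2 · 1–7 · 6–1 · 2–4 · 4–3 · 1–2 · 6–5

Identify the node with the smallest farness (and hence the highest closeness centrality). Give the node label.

Farness (sum of distances to all others) for each node — 1:10, 2:9, 3:17, 4:12, 5:15, 6:10, 7:15.
The smallest farness is 9, for 2, so 2 has the highest closeness.

2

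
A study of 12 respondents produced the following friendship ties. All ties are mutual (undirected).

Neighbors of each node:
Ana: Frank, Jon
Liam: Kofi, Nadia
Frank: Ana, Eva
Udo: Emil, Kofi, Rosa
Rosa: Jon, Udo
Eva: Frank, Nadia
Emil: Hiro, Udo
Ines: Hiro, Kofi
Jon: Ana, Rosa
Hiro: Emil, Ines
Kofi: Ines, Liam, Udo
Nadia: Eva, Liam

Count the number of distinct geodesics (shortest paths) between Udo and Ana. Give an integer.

The shortest distance is 3, and the only length-3 path is Udo–Rosa–Jon–Ana. So there is exactly 1 shortest path.

1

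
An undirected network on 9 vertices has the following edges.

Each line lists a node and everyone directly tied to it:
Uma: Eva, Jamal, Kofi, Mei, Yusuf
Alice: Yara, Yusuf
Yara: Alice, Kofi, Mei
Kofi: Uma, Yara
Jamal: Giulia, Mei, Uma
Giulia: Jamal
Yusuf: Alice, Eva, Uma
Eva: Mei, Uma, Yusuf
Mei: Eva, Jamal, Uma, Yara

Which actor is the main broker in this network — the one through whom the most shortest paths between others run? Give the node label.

Uma

Unnormalized betweenness of each node: Alice:1, Eva:1/2, Giulia:0, Jamal:7, Kofi:1/2, Mei:11/2, Uma:9, Yara:7/2, Yusuf:3.
Uma has the largest value, 9, making it the main broker — the node through which the most shortest paths run.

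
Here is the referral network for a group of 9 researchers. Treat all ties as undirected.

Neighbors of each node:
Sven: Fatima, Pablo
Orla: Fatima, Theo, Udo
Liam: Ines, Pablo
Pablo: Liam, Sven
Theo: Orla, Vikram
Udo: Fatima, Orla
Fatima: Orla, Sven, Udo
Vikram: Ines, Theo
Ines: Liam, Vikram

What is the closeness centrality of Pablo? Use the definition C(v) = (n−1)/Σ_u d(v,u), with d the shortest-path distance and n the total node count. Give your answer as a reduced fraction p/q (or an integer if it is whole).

Distances from Pablo: Fatima:2, Ines:2, Liam:1, Orla:3, Sven:1, Theo:4, Udo:3, Vikram:3. Sum = 19.
n = 9, so closeness = 8/19.

8/19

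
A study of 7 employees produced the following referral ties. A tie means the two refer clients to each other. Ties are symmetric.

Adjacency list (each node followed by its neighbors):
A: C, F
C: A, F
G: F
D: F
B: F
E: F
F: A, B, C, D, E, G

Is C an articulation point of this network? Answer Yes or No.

No

Even without C, every remaining node can still reach every other (the residual graph is connected), so C is not a cut vertex.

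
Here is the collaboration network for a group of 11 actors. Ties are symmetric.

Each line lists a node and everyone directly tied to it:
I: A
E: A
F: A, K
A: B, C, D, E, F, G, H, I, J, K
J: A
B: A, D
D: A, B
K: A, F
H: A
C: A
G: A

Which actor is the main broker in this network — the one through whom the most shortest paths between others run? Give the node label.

A

Unnormalized betweenness of each node: A:43, B:0, C:0, D:0, E:0, F:0, G:0, H:0, I:0, J:0, K:0.
A has the largest value, 43, making it the main broker — the node through which the most shortest paths run.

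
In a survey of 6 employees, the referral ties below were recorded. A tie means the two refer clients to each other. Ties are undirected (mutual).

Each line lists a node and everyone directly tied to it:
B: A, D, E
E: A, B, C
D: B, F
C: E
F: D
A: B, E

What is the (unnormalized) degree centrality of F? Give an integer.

1

F is directly tied to D. That is 1 neighbor, so the degree of F is 1.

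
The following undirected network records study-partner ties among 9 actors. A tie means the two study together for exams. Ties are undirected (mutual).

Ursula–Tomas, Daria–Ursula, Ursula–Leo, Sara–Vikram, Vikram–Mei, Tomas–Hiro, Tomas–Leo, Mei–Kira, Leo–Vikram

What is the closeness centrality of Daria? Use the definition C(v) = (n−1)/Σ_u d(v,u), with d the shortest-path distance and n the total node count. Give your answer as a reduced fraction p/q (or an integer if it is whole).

Distances from Daria: Hiro:3, Kira:5, Leo:2, Mei:4, Sara:4, Tomas:2, Ursula:1, Vikram:3. Sum = 24.
n = 9, so closeness = 8/24 = 1/3.

1/3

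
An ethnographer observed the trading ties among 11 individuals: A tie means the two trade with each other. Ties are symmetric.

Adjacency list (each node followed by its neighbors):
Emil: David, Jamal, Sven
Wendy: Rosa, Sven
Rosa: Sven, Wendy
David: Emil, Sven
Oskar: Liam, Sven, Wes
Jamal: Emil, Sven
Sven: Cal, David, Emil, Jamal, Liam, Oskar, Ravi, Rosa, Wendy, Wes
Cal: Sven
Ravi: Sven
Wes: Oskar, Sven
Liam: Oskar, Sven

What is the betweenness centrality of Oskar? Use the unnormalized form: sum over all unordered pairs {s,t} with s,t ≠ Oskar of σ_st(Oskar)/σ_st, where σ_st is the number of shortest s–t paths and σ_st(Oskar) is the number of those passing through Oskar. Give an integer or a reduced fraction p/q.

1/2

Pairs whose geodesics pass through Oskar — Liam–Wes: 1/2.
All other pairs contribute 0.
Summing the contributions gives betweenness(Oskar) = 1/2.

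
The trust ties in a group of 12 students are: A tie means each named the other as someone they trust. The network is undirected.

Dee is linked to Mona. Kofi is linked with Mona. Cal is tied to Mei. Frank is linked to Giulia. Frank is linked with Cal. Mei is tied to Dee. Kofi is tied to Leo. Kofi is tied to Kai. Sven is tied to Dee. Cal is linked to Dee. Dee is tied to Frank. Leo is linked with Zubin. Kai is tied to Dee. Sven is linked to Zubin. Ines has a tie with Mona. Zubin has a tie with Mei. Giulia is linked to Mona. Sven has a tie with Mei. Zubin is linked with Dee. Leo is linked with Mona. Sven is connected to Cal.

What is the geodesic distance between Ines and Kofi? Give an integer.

2

One shortest route is Ines – Mona – Kofi, which uses 2 edges, and Ines and Kofi are not directly tied, so nothing shorter exists. So d(Ines,Kofi) = 2.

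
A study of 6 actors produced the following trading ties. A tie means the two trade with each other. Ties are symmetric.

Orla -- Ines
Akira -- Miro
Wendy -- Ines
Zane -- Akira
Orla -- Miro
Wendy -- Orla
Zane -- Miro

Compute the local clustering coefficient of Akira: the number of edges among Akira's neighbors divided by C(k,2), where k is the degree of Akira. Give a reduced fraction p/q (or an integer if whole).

Akira's neighbors: Miro and Zane (k = 2).
Possible neighbor pairs: C(2,2) = 1. Edges among them: Miro–Zane → e = 1.
Clustering(Akira) = 1/1.

1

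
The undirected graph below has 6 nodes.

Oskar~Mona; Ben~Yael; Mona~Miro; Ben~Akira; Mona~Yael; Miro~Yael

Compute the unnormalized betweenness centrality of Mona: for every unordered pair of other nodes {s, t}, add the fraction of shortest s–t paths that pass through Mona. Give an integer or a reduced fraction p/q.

Pairs whose geodesics pass through Mona — Miro–Oskar: 1; Oskar–Yael: 1; Oskar–Akira: 1; Oskar–Ben: 1.
All other pairs contribute 0.
Summing the contributions gives betweenness(Mona) = 4.

4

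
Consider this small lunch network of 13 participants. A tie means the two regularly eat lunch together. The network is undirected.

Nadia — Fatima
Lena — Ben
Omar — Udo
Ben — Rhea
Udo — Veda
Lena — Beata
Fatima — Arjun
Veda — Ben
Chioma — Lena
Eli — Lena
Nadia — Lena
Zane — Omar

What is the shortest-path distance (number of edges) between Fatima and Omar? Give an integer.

6

One shortest route is Fatima – Nadia – Lena – Ben – Veda – Udo – Omar, which uses 6 edges, and at distance 5 from Fatima we only reach {Udo}, which does not include Omar. So d(Fatima,Omar) = 6.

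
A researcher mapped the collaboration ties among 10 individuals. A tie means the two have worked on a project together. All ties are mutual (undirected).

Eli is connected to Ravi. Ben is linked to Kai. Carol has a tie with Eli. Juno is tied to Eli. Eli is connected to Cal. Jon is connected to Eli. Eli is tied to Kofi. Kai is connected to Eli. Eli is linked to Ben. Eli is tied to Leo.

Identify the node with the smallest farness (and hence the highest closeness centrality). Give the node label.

Farness (sum of distances to all others) for each node — Ben:16, Cal:17, Carol:17, Eli:9, Jon:17, Juno:17, Kai:16, Kofi:17, Leo:17, Ravi:17.
The smallest farness is 9, for Eli, so Eli has the highest closeness.

Eli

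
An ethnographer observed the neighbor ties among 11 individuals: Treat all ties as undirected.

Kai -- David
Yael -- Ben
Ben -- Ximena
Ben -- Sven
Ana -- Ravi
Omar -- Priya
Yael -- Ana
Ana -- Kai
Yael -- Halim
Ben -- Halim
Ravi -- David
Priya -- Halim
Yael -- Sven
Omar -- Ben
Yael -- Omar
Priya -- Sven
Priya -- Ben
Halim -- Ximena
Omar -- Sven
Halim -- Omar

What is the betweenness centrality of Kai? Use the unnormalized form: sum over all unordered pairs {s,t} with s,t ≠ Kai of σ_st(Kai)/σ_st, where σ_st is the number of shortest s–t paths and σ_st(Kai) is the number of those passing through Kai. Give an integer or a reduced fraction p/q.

4

Pairs whose geodesics pass through Kai — Sven–David: 1/2; Omar–David: 1/2; Ximena–David: 2/4; Yael–David: 1/2; Priya–David: 4/8; Ben–David: 1/2; Halim–David: 1/2; Ana–David: 1/2.
All other pairs contribute 0.
Summing the contributions gives betweenness(Kai) = 4.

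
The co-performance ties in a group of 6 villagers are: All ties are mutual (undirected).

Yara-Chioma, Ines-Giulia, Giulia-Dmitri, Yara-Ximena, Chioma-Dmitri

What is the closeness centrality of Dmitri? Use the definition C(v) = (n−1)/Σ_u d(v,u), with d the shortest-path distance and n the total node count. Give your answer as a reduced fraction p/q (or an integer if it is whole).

Distances from Dmitri: Chioma:1, Giulia:1, Ines:2, Ximena:3, Yara:2. Sum = 9.
n = 6, so closeness = 5/9.

5/9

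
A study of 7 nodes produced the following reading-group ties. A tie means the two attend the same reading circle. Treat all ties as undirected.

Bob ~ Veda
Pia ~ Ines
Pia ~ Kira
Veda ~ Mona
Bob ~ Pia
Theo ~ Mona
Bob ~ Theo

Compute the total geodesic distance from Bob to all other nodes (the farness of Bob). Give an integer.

9

Distances from Bob: Ines:2, Kira:2, Mona:2, Pia:1, Theo:1, Veda:1.
Sum = 2 + 2 + 2 + 1 + 1 + 1 = 9.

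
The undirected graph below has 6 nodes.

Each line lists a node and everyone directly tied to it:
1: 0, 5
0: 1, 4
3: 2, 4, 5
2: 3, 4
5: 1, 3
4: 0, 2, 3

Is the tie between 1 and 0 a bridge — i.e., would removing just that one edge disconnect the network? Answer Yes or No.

No

Even without that edge, 1 still reaches 0 via 1 – 5 – 3 – 4 – 0, so the network stays connected. Not a bridge.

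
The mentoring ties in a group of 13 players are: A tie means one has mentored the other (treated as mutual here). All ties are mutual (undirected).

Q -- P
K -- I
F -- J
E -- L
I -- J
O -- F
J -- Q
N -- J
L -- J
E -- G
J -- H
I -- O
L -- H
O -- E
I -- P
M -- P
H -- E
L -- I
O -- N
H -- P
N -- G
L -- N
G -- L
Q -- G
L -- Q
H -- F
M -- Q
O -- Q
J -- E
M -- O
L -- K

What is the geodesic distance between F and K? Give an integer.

One shortest route is F – O – I – K, which uses 3 edges, and at distance 2 from F we only reach {E, I, L, M, N, P, Q}, which does not include K. So d(F,K) = 3.

3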